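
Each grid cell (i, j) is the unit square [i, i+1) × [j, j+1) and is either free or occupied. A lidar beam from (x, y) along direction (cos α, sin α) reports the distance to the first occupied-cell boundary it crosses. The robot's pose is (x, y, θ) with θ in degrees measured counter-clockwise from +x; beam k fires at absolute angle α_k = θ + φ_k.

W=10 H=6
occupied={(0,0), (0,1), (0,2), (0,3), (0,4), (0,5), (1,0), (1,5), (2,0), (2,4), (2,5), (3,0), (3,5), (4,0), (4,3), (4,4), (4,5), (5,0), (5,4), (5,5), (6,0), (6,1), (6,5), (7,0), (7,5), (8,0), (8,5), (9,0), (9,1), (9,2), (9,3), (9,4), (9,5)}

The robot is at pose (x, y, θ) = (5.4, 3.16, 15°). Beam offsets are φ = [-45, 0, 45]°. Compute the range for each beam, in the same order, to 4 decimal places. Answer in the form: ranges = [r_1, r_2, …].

beam 1: φ=-45°, α=330°
  dir = (cos 330°, sin 330°) = (0.8660, -0.5000); from cell (5,3)
  next x-line at t=0.6928, next y-line at t=0.3200; Δt_x=1.1547, Δt_y=2.0000
    y: enter (5,2) at t=0.3200
    x: enter (6,2) at t=0.6928
    x: enter (7,2) at t=1.8475
    y: enter (7,1) at t=2.3200
    x: enter (8,1) at t=3.0022
    x: enter (9,1) at t=4.1569 ← occupied
  → r_1 = 4.1569
beam 2: φ=0°, α=15°
  dir = (cos 15°, sin 15°) = (0.9659, 0.2588); from cell (5,3)
  next x-line at t=0.6212, next y-line at t=3.2455; Δt_x=1.0353, Δt_y=3.8637
    x: enter (6,3) at t=0.6212
    x: enter (7,3) at t=1.6564
    x: enter (8,3) at t=2.6917
    y: enter (8,4) at t=3.2455
    x: enter (9,4) at t=3.7270 ← occupied
  → r_2 = 3.7270
beam 3: φ=45°, α=60°
  dir = (cos 60°, sin 60°) = (0.5000, 0.8660); from cell (5,3)
  next x-line at t=1.2000, next y-line at t=0.9699; Δt_x=2.0000, Δt_y=1.1547
    y: enter (5,4) at t=0.9699 ← occupied
  → r_3 = 0.9699

ranges = [4.1569, 3.7270, 0.9699]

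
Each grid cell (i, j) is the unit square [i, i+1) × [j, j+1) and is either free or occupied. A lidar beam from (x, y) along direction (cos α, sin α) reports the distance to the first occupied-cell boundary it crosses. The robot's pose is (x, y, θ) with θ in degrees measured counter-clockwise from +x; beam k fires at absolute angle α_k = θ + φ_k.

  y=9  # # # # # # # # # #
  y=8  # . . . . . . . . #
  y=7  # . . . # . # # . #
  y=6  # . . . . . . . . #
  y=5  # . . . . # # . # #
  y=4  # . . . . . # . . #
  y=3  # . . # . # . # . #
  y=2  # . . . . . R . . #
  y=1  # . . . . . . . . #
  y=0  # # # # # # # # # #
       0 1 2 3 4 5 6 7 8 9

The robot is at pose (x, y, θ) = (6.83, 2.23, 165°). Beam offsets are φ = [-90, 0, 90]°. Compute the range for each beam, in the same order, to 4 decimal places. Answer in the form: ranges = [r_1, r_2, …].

ranges = [0.7972, 2.9751, 1.2734]

beam 1: φ=-90°, α=75°
  cosα=0.2588 sinα=0.9659 | (6,2) | tMaxX 0.6568 tMaxY 0.7972 | tΔX 3.8637 tΔY 1.0353
    t=0.6568 [x] (7,2)
    t=0.7972 [y] (7,3) — stop
  → r_1 = 0.7972
beam 2: φ=0°, α=165°
  cosα=-0.9659 sinα=0.2588 | (6,2) | tMaxX 0.8593 tMaxY 2.9751 | tΔX 1.0353 tΔY 3.8637
    t=0.8593 [x] (5,2)
    t=1.8946 [x] (4,2)
    t=2.9298 [x] (3,2)
    t=2.9751 [y] (3,3) — stop
  → r_2 = 2.9751
beam 3: φ=90°, α=255°
  cosα=-0.2588 sinα=-0.9659 | (6,2) | tMaxX 3.2069 tMaxY 0.2381 | tΔX 3.8637 tΔY 1.0353
    t=0.2381 [y] (6,1)
    t=1.2734 [y] (6,0) — stop
  → r_3 = 1.2734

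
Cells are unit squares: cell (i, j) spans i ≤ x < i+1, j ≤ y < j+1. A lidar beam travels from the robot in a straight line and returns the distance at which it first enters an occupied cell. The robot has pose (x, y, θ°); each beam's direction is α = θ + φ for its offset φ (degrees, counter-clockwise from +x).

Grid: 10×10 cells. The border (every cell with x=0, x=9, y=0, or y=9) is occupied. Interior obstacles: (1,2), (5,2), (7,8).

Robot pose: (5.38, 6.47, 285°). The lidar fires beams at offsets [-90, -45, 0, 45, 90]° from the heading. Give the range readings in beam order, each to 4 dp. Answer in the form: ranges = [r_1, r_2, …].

ranges = [4.5345, 6.3162, 5.6630, 4.1800, 3.7477]

beam 1: φ=-90°, α=195°
  direction (-0.9659, -0.2588); cell (5,6); t to first gridline: x 0.3934, y 1.8159 (then +1.0353 / +3.8637)
    (4,6) via x @ 0.3934
    (3,6) via x @ 1.4287
    (3,5) via y @ 1.8159
    (2,5) via x @ 2.4640
    (1,5) via x @ 3.4992
    (0,5) via x @ 4.5345  # hit
  → r_1 = 4.5345
beam 2: φ=-45°, α=240°
  direction (-0.5000, -0.8660); cell (5,6); t to first gridline: x 0.7600, y 0.5427 (then +2.0000 / +1.1547)
    (5,5) via y @ 0.5427
    (4,5) via x @ 0.7600
    (4,4) via y @ 1.6974
    (3,4) via x @ 2.7600
    (3,3) via y @ 2.8521
    (3,2) via y @ 4.0068
    (2,2) via x @ 4.7600
    (2,1) via y @ 5.1615
    (2,0) via y @ 6.3162  # hit
  → r_2 = 6.3162
beam 3: φ=0°, α=285°
  direction (0.2588, -0.9659); cell (5,6); t to first gridline: x 2.3955, y 0.4866 (then +3.8637 / +1.0353)
    (5,5) via y @ 0.4866
    (5,4) via y @ 1.5219
    (6,4) via x @ 2.3955
    (6,3) via y @ 2.5571
    (6,2) via y @ 3.5924
    (6,1) via y @ 4.6277
    (6,0) via y @ 5.6630  # hit
  → r_3 = 5.6630
beam 4: φ=45°, α=330°
  direction (0.8660, -0.5000); cell (5,6); t to first gridline: x 0.7159, y 0.9400 (then +1.1547 / +2.0000)
    (6,6) via x @ 0.7159
    (6,5) via y @ 0.9400
    (7,5) via x @ 1.8706
    (7,4) via y @ 2.9400
    (8,4) via x @ 3.0253
    (9,4) via x @ 4.1800  # hit
  → r_4 = 4.1800
beam 5: φ=90°, α=15°
  direction (0.9659, 0.2588); cell (5,6); t to first gridline: x 0.6419, y 2.0478 (then +1.0353 / +3.8637)
    (6,6) via x @ 0.6419
    (7,6) via x @ 1.6771
    (7,7) via y @ 2.0478
    (8,7) via x @ 2.7124
    (9,7) via x @ 3.7477  # hit
  → r_5 = 3.7477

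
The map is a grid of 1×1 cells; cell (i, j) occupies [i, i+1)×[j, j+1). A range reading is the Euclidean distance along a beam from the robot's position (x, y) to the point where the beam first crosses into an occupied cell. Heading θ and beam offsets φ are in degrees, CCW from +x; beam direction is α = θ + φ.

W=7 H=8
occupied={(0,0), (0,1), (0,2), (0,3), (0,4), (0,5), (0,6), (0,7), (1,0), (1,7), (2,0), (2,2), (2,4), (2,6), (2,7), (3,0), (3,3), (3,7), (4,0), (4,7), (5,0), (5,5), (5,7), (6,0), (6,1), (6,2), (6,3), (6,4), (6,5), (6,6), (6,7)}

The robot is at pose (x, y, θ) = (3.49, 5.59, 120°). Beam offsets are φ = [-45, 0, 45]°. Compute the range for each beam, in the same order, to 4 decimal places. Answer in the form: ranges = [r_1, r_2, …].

ranges = [1.4597, 0.9800, 2.5778]

beam 1: φ=-45°, α=75°
  direction (0.2588, 0.9659); cell (3,5); t to first gridline: x 1.9705, y 0.4245 (then +3.8637 / +1.0353)
    (3,6) via y @ 0.4245
    (3,7) via y @ 1.4597  # hit
  → r_1 = 1.4597
beam 2: φ=0°, α=120°
  direction (-0.5000, 0.8660); cell (3,5); t to first gridline: x 0.9800, y 0.4734 (then +2.0000 / +1.1547)
    (3,6) via y @ 0.4734
    (2,6) via x @ 0.9800  # hit
  → r_2 = 0.9800
beam 3: φ=45°, α=165°
  direction (-0.9659, 0.2588); cell (3,5); t to first gridline: x 0.5073, y 1.5841 (then +1.0353 / +3.8637)
    (2,5) via x @ 0.5073
    (1,5) via x @ 1.5426
    (1,6) via y @ 1.5841
    (0,6) via x @ 2.5778  # hit
  → r_3 = 2.5778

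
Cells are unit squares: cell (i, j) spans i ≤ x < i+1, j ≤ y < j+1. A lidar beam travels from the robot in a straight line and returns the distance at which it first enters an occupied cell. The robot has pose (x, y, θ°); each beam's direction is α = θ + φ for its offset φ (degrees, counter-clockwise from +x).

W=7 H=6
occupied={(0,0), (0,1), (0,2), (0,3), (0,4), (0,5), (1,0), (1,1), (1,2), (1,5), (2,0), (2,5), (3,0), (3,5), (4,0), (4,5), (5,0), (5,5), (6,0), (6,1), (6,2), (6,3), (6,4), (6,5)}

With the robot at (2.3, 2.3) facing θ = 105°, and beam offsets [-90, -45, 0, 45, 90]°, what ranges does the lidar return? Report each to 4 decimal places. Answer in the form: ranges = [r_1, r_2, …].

ranges = [3.8305, 3.1177, 2.7952, 0.3464, 0.3106]

beam 1: φ=-90°, α=15°
  direction (0.9659, 0.2588); cell (2,2); t to first gridline: x 0.7247, y 2.7046 (then +1.0353 / +3.8637)
    (3,2) via x @ 0.7247
    (4,2) via x @ 1.7600
    (4,3) via y @ 2.7046
    (5,3) via x @ 2.7952
    (6,3) via x @ 3.8305  # hit
  → r_1 = 3.8305
beam 2: φ=-45°, α=60°
  direction (0.5000, 0.8660); cell (2,2); t to first gridline: x 1.4000, y 0.8083 (then +2.0000 / +1.1547)
    (2,3) via y @ 0.8083
    (3,3) via x @ 1.4000
    (3,4) via y @ 1.9630
    (3,5) via y @ 3.1177  # hit
  → r_2 = 3.1177
beam 3: φ=0°, α=105°
  direction (-0.2588, 0.9659); cell (2,2); t to first gridline: x 1.1591, y 0.7247 (then +3.8637 / +1.0353)
    (2,3) via y @ 0.7247
    (1,3) via x @ 1.1591
    (1,4) via y @ 1.7600
    (1,5) via y @ 2.7952  # hit
  → r_3 = 2.7952
beam 4: φ=45°, α=150°
  direction (-0.8660, 0.5000); cell (2,2); t to first gridline: x 0.3464, y 1.4000 (then +1.1547 / +2.0000)
    (1,2) via x @ 0.3464  # hit
  → r_4 = 0.3464
beam 5: φ=90°, α=195°
  direction (-0.9659, -0.2588); cell (2,2); t to first gridline: x 0.3106, y 1.1591 (then +1.0353 / +3.8637)
    (1,2) via x @ 0.3106  # hit
  → r_5 = 0.3106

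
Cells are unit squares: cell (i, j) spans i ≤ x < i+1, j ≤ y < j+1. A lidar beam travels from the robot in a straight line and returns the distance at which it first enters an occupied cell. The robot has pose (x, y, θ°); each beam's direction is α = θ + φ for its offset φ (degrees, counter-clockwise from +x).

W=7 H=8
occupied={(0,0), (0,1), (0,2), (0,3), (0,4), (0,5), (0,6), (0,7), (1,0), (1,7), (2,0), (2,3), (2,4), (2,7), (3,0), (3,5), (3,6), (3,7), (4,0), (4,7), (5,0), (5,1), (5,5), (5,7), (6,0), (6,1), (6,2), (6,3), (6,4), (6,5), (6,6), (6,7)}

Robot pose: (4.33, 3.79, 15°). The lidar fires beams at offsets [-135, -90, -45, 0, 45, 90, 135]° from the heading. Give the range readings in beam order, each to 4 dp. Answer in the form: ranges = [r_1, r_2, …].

beam 1: φ=-135°, α=240°
  direction (-0.5000, -0.8660); cell (4,3); t to first gridline: x 0.6600, y 0.9122 (then +2.0000 / +1.1547)
    (3,3) via x @ 0.6600
    (3,2) via y @ 0.9122
    (3,1) via y @ 2.0669
    (2,1) via x @ 2.6600
    (2,0) via y @ 3.2216  # hit
  → r_1 = 3.2216
beam 2: φ=-90°, α=285°
  direction (0.2588, -0.9659); cell (4,3); t to first gridline: x 2.5887, y 0.8179 (then +3.8637 / +1.0353)
    (4,2) via y @ 0.8179
    (4,1) via y @ 1.8531
    (5,1) via x @ 2.5887  # hit
  → r_2 = 2.5887
beam 3: φ=-45°, α=330°
  direction (0.8660, -0.5000); cell (4,3); t to first gridline: x 0.7736, y 1.5800 (then +1.1547 / +2.0000)
    (5,3) via x @ 0.7736
    (5,2) via y @ 1.5800
    (6,2) via x @ 1.9283  # hit
  → r_3 = 1.9283
beam 4: φ=0°, α=15°
  direction (0.9659, 0.2588); cell (4,3); t to first gridline: x 0.6936, y 0.8114 (then +1.0353 / +3.8637)
    (5,3) via x @ 0.6936
    (5,4) via y @ 0.8114
    (6,4) via x @ 1.7289  # hit
  → r_4 = 1.7289
beam 5: φ=45°, α=60°
  direction (0.5000, 0.8660); cell (4,3); t to first gridline: x 1.3400, y 0.2425 (then +2.0000 / +1.1547)
    (4,4) via y @ 0.2425
    (5,4) via x @ 1.3400
    (5,5) via y @ 1.3972  # hit
  → r_5 = 1.3972
beam 6: φ=90°, α=105°
  direction (-0.2588, 0.9659); cell (4,3); t to first gridline: x 1.2750, y 0.2174 (then +3.8637 / +1.0353)
    (4,4) via y @ 0.2174
    (4,5) via y @ 1.2527
    (3,5) via x @ 1.2750  # hit
  → r_6 = 1.2750
beam 7: φ=135°, α=150°
  direction (-0.8660, 0.5000); cell (4,3); t to first gridline: x 0.3811, y 0.4200 (then +1.1547 / +2.0000)
    (3,3) via x @ 0.3811
    (3,4) via y @ 0.4200
    (2,4) via x @ 1.5358  # hit
  → r_7 = 1.5358

ranges = [3.2216, 2.5887, 1.9283, 1.7289, 1.3972, 1.2750, 1.5358]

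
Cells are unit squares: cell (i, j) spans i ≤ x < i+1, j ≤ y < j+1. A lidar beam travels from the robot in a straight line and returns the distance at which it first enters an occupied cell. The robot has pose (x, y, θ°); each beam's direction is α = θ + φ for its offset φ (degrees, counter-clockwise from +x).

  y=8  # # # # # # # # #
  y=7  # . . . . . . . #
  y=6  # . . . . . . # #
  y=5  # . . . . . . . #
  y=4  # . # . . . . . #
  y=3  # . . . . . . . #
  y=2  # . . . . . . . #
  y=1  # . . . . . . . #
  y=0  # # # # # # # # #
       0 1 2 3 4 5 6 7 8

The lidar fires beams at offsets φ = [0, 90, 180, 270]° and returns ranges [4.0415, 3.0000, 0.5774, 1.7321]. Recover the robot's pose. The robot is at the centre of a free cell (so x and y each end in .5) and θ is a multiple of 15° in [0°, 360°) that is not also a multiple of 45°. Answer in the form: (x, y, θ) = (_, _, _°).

Enumerate (i+0.5, j+0.5, θ) over the 47 free cells and 16 admissible headings. For each, cast all 4 beams and compare to the given ranges.
  (2.5, 5.5, 60°): beam 1 = 2.8868 ≠ 4.0415 ✗
  (7.5, 1.5, 345°): beam 1 = 0.5176 ≠ 4.0415 ✗
  (6.5, 6.5, 75°): beam 1 = 1.5529 ≠ 4.0415 ✗
  (1.5, 2.5, 60°): beam 1 = 1.7321 ≠ 4.0415 ✗
  (3.5, 2.5, 150°): beam 1 = 2.8868 ≠ 4.0415 ✗
  …
  (6.5, 6.5, 210°): r_1=4.0415, r_2=3.0000, r_3=0.5774, r_4=1.7321 — all match ✓
Unique over the lattice → pose = (6.5, 6.5, 210°).

(x, y, θ) = (6.5, 6.5, 210°)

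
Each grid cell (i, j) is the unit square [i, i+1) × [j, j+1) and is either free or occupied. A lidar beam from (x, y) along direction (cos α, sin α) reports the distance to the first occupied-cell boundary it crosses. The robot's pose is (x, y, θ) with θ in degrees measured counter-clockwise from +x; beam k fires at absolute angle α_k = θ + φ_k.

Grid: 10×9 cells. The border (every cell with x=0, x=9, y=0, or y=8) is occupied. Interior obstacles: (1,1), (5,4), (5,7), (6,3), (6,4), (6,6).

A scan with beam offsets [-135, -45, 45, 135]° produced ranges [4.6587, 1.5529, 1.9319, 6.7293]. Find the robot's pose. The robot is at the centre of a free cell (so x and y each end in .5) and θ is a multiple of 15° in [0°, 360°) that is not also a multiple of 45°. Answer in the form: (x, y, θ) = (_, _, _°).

(x, y, θ) = (2.5, 3.5, 210°)

Candidates: 50 free-cell centres × 16 headings = 800 poses. Raycast each; keep the one whose scan matches to 4 dp.
  (7.5, 4.5, 345°): beam 1 = 0.5774 ≠ 4.6587 ✗
  (4.5, 6.5, 15°): beam 1 = 5.1962 ≠ 4.6587 ✗
  (6.5, 1.5, 255°): beam 1 = 2.8868 ≠ 4.6587 ✗
  (5.5, 6.5, 195°): beam 1 = 0.5774 ≠ 4.6587 ✗
  (2.5, 1.5, 195°): beam 1 = 6.3509 ≠ 4.6587 ✗
  …
  (2.5, 3.5, 210°): r_1=4.6587, r_2=1.5529, r_3=1.9319, r_4=6.7293 — all match ✓
Only this pose fits every beam.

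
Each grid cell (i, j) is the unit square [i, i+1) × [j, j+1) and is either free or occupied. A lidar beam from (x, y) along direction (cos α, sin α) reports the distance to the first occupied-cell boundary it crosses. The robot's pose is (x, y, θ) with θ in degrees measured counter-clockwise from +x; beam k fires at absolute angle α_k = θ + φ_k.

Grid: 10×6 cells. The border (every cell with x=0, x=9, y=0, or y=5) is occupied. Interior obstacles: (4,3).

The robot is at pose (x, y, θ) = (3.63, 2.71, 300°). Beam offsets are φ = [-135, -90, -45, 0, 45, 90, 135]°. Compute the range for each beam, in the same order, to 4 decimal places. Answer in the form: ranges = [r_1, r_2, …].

beam 1: φ=-135°, α=165°
  direction (-0.9659, 0.2588); cell (3,2); t to first gridline: x 0.6522, y 1.1205 (then +1.0353 / +3.8637)
    (2,2) via x @ 0.6522
    (2,3) via y @ 1.1205
    (1,3) via x @ 1.6875
    (0,3) via x @ 2.7228  # hit
  → r_1 = 2.7228
beam 2: φ=-90°, α=210°
  direction (-0.8660, -0.5000); cell (3,2); t to first gridline: x 0.7275, y 1.4200 (then +1.1547 / +2.0000)
    (2,2) via x @ 0.7275
    (2,1) via y @ 1.4200
    (1,1) via x @ 1.8822
    (0,1) via x @ 3.0369  # hit
  → r_2 = 3.0369
beam 3: φ=-45°, α=255°
  direction (-0.2588, -0.9659); cell (3,2); t to first gridline: x 2.4341, y 0.7350 (then +3.8637 / +1.0353)
    (3,1) via y @ 0.7350
    (3,0) via y @ 1.7703  # hit
  → r_3 = 1.7703
beam 4: φ=0°, α=300°
  direction (0.5000, -0.8660); cell (3,2); t to first gridline: x 0.7400, y 0.8198 (then +2.0000 / +1.1547)
    (4,2) via x @ 0.7400
    (4,1) via y @ 0.8198
    (4,0) via y @ 1.9745  # hit
  → r_4 = 1.9745
beam 5: φ=45°, α=345°
  direction (0.9659, -0.2588); cell (3,2); t to first gridline: x 0.3831, y 2.7432 (then +1.0353 / +3.8637)
    (4,2) via x @ 0.3831
    (5,2) via x @ 1.4183
    (6,2) via x @ 2.4536
    (6,1) via y @ 2.7432
    (7,1) via x @ 3.4889
    (8,1) via x @ 4.5242
    (9,1) via x @ 5.5594  # hit
  → r_5 = 5.5594
beam 6: φ=90°, α=30°
  direction (0.8660, 0.5000); cell (3,2); t to first gridline: x 0.4272, y 0.5800 (then +1.1547 / +2.0000)
    (4,2) via x @ 0.4272
    (4,3) via y @ 0.5800  # hit
  → r_6 = 0.5800
beam 7: φ=135°, α=75°
  direction (0.2588, 0.9659); cell (3,2); t to first gridline: x 1.4296, y 0.3002 (then +3.8637 / +1.0353)
    (3,3) via y @ 0.3002
    (3,4) via y @ 1.3355
    (4,4) via x @ 1.4296
    (4,5) via y @ 2.3708  # hit
  → r_7 = 2.3708

ranges = [2.7228, 3.0369, 1.7703, 1.9745, 5.5594, 0.5800, 2.3708]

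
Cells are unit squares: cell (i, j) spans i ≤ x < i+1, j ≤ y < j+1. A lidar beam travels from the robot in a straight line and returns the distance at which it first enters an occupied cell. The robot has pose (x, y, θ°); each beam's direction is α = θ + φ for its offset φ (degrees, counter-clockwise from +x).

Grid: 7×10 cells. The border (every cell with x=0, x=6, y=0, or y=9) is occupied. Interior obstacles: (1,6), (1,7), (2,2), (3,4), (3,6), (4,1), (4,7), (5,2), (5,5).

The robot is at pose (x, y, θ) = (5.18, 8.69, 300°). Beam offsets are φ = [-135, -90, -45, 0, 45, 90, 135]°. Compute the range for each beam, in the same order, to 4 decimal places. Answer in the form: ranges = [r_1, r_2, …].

ranges = [1.1977, 3.6719, 0.7143, 1.6400, 0.8489, 0.6200, 0.3209]

beam 1: φ=-135°, α=165°
  dir = (cos 165°, sin 165°) = (-0.9659, 0.2588); from cell (5,8)
  next x-line at t=0.1863, next y-line at t=1.1977; Δt_x=1.0353, Δt_y=3.8637
    x: enter (4,8) at t=0.1863
    y: enter (4,9) at t=1.1977 ← occupied
  → r_1 = 1.1977
beam 2: φ=-90°, α=210°
  dir = (cos 210°, sin 210°) = (-0.8660, -0.5000); from cell (5,8)
  next x-line at t=0.2078, next y-line at t=1.3800; Δt_x=1.1547, Δt_y=2.0000
    x: enter (4,8) at t=0.2078
    x: enter (3,8) at t=1.3625
    y: enter (3,7) at t=1.3800
    x: enter (2,7) at t=2.5172
    y: enter (2,6) at t=3.3800
    x: enter (1,6) at t=3.6719 ← occupied
  → r_2 = 3.6719
beam 3: φ=-45°, α=255°
  dir = (cos 255°, sin 255°) = (-0.2588, -0.9659); from cell (5,8)
  next x-line at t=0.6955, next y-line at t=0.7143; Δt_x=3.8637, Δt_y=1.0353
    x: enter (4,8) at t=0.6955
    y: enter (4,7) at t=0.7143 ← occupied
  → r_3 = 0.7143
beam 4: φ=0°, α=300°
  dir = (cos 300°, sin 300°) = (0.5000, -0.8660); from cell (5,8)
  next x-line at t=1.6400, next y-line at t=0.7967; Δt_x=2.0000, Δt_y=1.1547
    y: enter (5,7) at t=0.7967
    x: enter (6,7) at t=1.6400 ← occupied
  → r_4 = 1.6400
beam 5: φ=45°, α=345°
  dir = (cos 345°, sin 345°) = (0.9659, -0.2588); from cell (5,8)
  next x-line at t=0.8489, next y-line at t=2.6660; Δt_x=1.0353, Δt_y=3.8637
    x: enter (6,8) at t=0.8489 ← occupied
  → r_5 = 0.8489
beam 6: φ=90°, α=30°
  dir = (cos 30°, sin 30°) = (0.8660, 0.5000); from cell (5,8)
  next x-line at t=0.9469, next y-line at t=0.6200; Δt_x=1.1547, Δt_y=2.0000
    y: enter (5,9) at t=0.6200 ← occupied
  → r_6 = 0.6200
beam 7: φ=135°, α=75°
  dir = (cos 75°, sin 75°) = (0.2588, 0.9659); from cell (5,8)
  next x-line at t=3.1682, next y-line at t=0.3209; Δt_x=3.8637, Δt_y=1.0353
    y: enter (5,9) at t=0.3209 ← occupied
  → r_7 = 0.3209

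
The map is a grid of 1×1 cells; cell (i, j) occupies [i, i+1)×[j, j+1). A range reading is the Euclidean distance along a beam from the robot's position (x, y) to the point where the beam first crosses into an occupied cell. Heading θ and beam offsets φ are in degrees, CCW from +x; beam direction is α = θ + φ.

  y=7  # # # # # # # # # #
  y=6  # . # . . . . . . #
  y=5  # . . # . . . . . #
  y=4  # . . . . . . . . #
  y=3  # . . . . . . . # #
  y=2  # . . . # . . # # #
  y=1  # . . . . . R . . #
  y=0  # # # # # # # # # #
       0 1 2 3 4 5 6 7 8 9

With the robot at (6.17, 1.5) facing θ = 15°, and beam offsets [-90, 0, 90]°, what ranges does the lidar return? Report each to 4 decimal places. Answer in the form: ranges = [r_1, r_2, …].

ranges = [0.5176, 1.9319, 5.6940]

beam 1: φ=-90°, α=285°
  dir = (cos 285°, sin 285°) = (0.2588, -0.9659); from cell (6,1)
  next x-line at t=3.2069, next y-line at t=0.5176; Δt_x=3.8637, Δt_y=1.0353
    y: enter (6,0) at t=0.5176 ← occupied
  → r_1 = 0.5176
beam 2: φ=0°, α=15°
  dir = (cos 15°, sin 15°) = (0.9659, 0.2588); from cell (6,1)
  next x-line at t=0.8593, next y-line at t=1.9319; Δt_x=1.0353, Δt_y=3.8637
    x: enter (7,1) at t=0.8593
    x: enter (8,1) at t=1.8946
    y: enter (8,2) at t=1.9319 ← occupied
  → r_2 = 1.9319
beam 3: φ=90°, α=105°
  dir = (cos 105°, sin 105°) = (-0.2588, 0.9659); from cell (6,1)
  next x-line at t=0.6568, next y-line at t=0.5176; Δt_x=3.8637, Δt_y=1.0353
    y: enter (6,2) at t=0.5176
    x: enter (5,2) at t=0.6568
    y: enter (5,3) at t=1.5529
    y: enter (5,4) at t=2.5882
    y: enter (5,5) at t=3.6235
    x: enter (4,5) at t=4.5205
    y: enter (4,6) at t=4.6587
    y: enter (4,7) at t=5.6940 ← occupied
  → r_3 = 5.6940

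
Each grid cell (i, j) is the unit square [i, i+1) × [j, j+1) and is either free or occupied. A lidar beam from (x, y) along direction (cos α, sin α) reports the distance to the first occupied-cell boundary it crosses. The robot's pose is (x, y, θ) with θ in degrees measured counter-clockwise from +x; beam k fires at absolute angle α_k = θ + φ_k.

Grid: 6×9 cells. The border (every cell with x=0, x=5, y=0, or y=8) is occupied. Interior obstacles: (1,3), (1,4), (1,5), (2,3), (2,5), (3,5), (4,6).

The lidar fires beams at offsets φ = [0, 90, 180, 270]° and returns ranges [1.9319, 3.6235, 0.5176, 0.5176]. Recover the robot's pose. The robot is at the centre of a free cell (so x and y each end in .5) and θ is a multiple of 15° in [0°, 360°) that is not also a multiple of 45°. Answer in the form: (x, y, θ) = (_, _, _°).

Enumerate (i+0.5, j+0.5, θ) over the 21 free cells and 16 admissible headings. For each, cast all 4 beams and compare to the given ranges.
  (2.5, 4.5, 30°): beam 1 = 1.0000 ≠ 1.9319 ✗
  (4.5, 1.5, 120°): beam 1 = 4.0415 ≠ 1.9319 ✗
  (1.5, 1.5, 165°): beam 1 = 0.5176 ≠ 1.9319 ✗
  …
  (4.5, 1.5, 75°): r_1=1.9319, r_2=3.6235, r_3=0.5176, r_4=0.5176 — all match ✓
Unique over the lattice → pose = (4.5, 1.5, 75°).

(x, y, θ) = (4.5, 1.5, 75°)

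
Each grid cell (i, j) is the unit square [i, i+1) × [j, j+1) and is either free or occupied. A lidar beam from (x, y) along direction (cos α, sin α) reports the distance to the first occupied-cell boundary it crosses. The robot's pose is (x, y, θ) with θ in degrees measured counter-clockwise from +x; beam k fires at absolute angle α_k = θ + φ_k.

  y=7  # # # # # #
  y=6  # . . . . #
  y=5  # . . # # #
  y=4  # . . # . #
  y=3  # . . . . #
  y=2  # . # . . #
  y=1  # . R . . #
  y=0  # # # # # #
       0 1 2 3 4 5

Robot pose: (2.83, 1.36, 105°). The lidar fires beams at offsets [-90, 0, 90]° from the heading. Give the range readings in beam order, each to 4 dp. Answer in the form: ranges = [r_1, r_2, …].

beam 1: φ=-90°, α=15°
  d=(0.9659,0.2588)  start (2,1)  tX=0.1760 tY=2.4728  stride 1/|dx|=1.0353 1/|dy|=3.8637
    cross x-line → (3,1), t=0.1760
    cross x-line → (4,1), t=1.2113
    cross x-line → (5,1), t=2.2465 (wall)
  → r_1 = 2.2465
beam 2: φ=0°, α=105°
  d=(-0.2588,0.9659)  start (2,1)  tX=3.2069 tY=0.6626  stride 1/|dx|=3.8637 1/|dy|=1.0353
    cross y-line → (2,2), t=0.6626 (wall)
  → r_2 = 0.6626
beam 3: φ=90°, α=195°
  d=(-0.9659,-0.2588)  start (2,1)  tX=0.8593 tY=1.3909  stride 1/|dx|=1.0353 1/|dy|=3.8637
    cross x-line → (1,1), t=0.8593
    cross y-line → (1,0), t=1.3909 (wall)
  → r_3 = 1.3909

ranges = [2.2465, 0.6626, 1.3909]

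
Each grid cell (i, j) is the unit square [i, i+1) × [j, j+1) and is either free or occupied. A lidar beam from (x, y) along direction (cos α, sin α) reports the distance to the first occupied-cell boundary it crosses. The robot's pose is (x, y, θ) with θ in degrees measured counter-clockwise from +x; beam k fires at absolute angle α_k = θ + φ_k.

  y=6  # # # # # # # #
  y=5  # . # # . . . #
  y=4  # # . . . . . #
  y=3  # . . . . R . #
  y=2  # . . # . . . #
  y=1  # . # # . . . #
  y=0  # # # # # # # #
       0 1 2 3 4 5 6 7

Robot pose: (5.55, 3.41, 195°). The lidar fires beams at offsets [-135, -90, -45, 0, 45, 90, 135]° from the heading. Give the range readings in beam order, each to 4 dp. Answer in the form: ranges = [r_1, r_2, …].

ranges = [2.9000, 2.6814, 3.1800, 1.6047, 2.7828, 2.4950, 1.6743]

beam 1: φ=-135°, α=60°
  dir = (cos 60°, sin 60°) = (0.5000, 0.8660); from cell (5,3)
  next x-line at t=0.9000, next y-line at t=0.6813; Δt_x=2.0000, Δt_y=1.1547
    y: enter (5,4) at t=0.6813
    x: enter (6,4) at t=0.9000
    y: enter (6,5) at t=1.8360
    x: enter (7,5) at t=2.9000 ← occupied
  → r_1 = 2.9000
beam 2: φ=-90°, α=105°
  dir = (cos 105°, sin 105°) = (-0.2588, 0.9659); from cell (5,3)
  next x-line at t=2.1250, next y-line at t=0.6108; Δt_x=3.8637, Δt_y=1.0353
    y: enter (5,4) at t=0.6108
    y: enter (5,5) at t=1.6461
    x: enter (4,5) at t=2.1250
    y: enter (4,6) at t=2.6814 ← occupied
  → r_2 = 2.6814
beam 3: φ=-45°, α=150°
  dir = (cos 150°, sin 150°) = (-0.8660, 0.5000); from cell (5,3)
  next x-line at t=0.6351, next y-line at t=1.1800; Δt_x=1.1547, Δt_y=2.0000
    x: enter (4,3) at t=0.6351
    y: enter (4,4) at t=1.1800
    x: enter (3,4) at t=1.7898
    x: enter (2,4) at t=2.9445
    y: enter (2,5) at t=3.1800 ← occupied
  → r_3 = 3.1800
beam 4: φ=0°, α=195°
  dir = (cos 195°, sin 195°) = (-0.9659, -0.2588); from cell (5,3)
  next x-line at t=0.5694, next y-line at t=1.5841; Δt_x=1.0353, Δt_y=3.8637
    x: enter (4,3) at t=0.5694
    y: enter (4,2) at t=1.5841
    x: enter (3,2) at t=1.6047 ← occupied
  → r_4 = 1.6047
beam 5: φ=45°, α=240°
  dir = (cos 240°, sin 240°) = (-0.5000, -0.8660); from cell (5,3)
  next x-line at t=1.1000, next y-line at t=0.4734; Δt_x=2.0000, Δt_y=1.1547
    y: enter (5,2) at t=0.4734
    x: enter (4,2) at t=1.1000
    y: enter (4,1) at t=1.6281
    y: enter (4,0) at t=2.7828 ← occupied
  → r_5 = 2.7828
beam 6: φ=90°, α=285°
  dir = (cos 285°, sin 285°) = (0.2588, -0.9659); from cell (5,3)
  next x-line at t=1.7387, next y-line at t=0.4245; Δt_x=3.8637, Δt_y=1.0353
    y: enter (5,2) at t=0.4245
    y: enter (5,1) at t=1.4597
    x: enter (6,1) at t=1.7387
    y: enter (6,0) at t=2.4950 ← occupied
  → r_6 = 2.4950
beam 7: φ=135°, α=330°
  dir = (cos 330°, sin 330°) = (0.8660, -0.5000); from cell (5,3)
  next x-line at t=0.5196, next y-line at t=0.8200; Δt_x=1.1547, Δt_y=2.0000
    x: enter (6,3) at t=0.5196
    y: enter (6,2) at t=0.8200
    x: enter (7,2) at t=1.6743 ← occupied
  → r_7 = 1.6743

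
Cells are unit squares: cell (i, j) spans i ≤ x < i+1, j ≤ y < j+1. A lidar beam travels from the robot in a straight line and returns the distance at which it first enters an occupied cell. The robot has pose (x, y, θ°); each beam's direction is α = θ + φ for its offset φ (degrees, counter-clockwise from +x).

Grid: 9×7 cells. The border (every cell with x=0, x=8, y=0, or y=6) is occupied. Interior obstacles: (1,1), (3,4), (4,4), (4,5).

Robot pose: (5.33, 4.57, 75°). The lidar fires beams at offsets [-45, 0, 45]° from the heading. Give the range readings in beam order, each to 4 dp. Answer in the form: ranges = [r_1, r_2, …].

beam 1: φ=-45°, α=30°
  d=(0.8660,0.5000)  start (5,4)  tX=0.7736 tY=0.8600  stride 1/|dx|=1.1547 1/|dy|=2.0000
    cross x-line → (6,4), t=0.7736
    cross y-line → (6,5), t=0.8600
    cross x-line → (7,5), t=1.9283
    cross y-line → (7,6), t=2.8600 (wall)
  → r_1 = 2.8600
beam 2: φ=0°, α=75°
  d=(0.2588,0.9659)  start (5,4)  tX=2.5887 tY=0.4452  stride 1/|dx|=3.8637 1/|dy|=1.0353
    cross y-line → (5,5), t=0.4452
    cross y-line → (5,6), t=1.4804 (wall)
  → r_2 = 1.4804
beam 3: φ=45°, α=120°
  d=(-0.5000,0.8660)  start (5,4)  tX=0.6600 tY=0.4965  stride 1/|dx|=2.0000 1/|dy|=1.1547
    cross y-line → (5,5), t=0.4965
    cross x-line → (4,5), t=0.6600 (wall)
  → r_3 = 0.6600

ranges = [2.8600, 1.4804, 0.6600]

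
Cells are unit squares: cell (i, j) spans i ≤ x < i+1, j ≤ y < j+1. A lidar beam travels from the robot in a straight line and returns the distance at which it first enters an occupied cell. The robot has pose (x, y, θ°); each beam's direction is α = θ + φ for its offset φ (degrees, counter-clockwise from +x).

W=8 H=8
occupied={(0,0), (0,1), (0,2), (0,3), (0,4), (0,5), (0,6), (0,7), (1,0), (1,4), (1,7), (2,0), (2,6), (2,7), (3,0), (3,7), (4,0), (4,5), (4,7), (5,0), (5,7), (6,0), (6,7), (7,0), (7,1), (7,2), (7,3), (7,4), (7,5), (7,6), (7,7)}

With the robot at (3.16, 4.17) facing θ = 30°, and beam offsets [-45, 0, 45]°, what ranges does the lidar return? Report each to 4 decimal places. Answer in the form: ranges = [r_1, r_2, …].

beam 1: φ=-45°, α=345°
  direction (0.9659, -0.2588); cell (3,4); t to first gridline: x 0.8696, y 0.6568 (then +1.0353 / +3.8637)
    (3,3) via y @ 0.6568
    (4,3) via x @ 0.8696
    (5,3) via x @ 1.9049
    (6,3) via x @ 2.9402
    (7,3) via x @ 3.9755  # hit
  → r_1 = 3.9755
beam 2: φ=0°, α=30°
  direction (0.8660, 0.5000); cell (3,4); t to first gridline: x 0.9699, y 1.6600 (then +1.1547 / +2.0000)
    (4,4) via x @ 0.9699
    (4,5) via y @ 1.6600  # hit
  → r_2 = 1.6600
beam 3: φ=45°, α=75°
  direction (0.2588, 0.9659); cell (3,4); t to first gridline: x 3.2455, y 0.8593 (then +3.8637 / +1.0353)
    (3,5) via y @ 0.8593
    (3,6) via y @ 1.8946
    (3,7) via y @ 2.9298  # hit
  → r_3 = 2.9298

ranges = [3.9755, 1.6600, 2.9298]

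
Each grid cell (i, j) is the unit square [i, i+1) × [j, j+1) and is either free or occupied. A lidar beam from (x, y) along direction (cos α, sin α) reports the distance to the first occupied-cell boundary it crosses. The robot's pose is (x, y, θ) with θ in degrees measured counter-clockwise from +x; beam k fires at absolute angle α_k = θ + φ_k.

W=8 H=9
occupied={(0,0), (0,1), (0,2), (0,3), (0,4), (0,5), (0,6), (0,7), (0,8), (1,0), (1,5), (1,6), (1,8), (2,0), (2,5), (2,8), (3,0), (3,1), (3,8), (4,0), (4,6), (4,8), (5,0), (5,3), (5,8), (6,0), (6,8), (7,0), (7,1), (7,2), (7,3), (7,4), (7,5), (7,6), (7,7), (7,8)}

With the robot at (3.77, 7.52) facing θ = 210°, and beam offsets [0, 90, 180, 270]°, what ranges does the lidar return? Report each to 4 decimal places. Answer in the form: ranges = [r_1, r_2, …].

beam 1: φ=0°, α=210°
  cosα=-0.8660 sinα=-0.5000 | (3,7) | tMaxX 0.8891 tMaxY 1.0400 | tΔX 1.1547 tΔY 2.0000
    t=0.8891 [x] (2,7)
    t=1.0400 [y] (2,6)
    t=2.0438 [x] (1,6) — stop
  → r_1 = 2.0438
beam 2: φ=90°, α=300°
  cosα=0.5000 sinα=-0.8660 | (3,7) | tMaxX 0.4600 tMaxY 0.6004 | tΔX 2.0000 tΔY 1.1547
    t=0.4600 [x] (4,7)
    t=0.6004 [y] (4,6) — stop
  → r_2 = 0.6004
beam 3: φ=180°, α=30°
  cosα=0.8660 sinα=0.5000 | (3,7) | tMaxX 0.2656 tMaxY 0.9600 | tΔX 1.1547 tΔY 2.0000
    t=0.2656 [x] (4,7)
    t=0.9600 [y] (4,8) — stop
  → r_3 = 0.9600
beam 4: φ=270°, α=120°
  cosα=-0.5000 sinα=0.8660 | (3,7) | tMaxX 1.5400 tMaxY 0.5543 | tΔX 2.0000 tΔY 1.1547
    t=0.5543 [y] (3,8) — stop
  → r_4 = 0.5543

ranges = [2.0438, 0.6004, 0.9600, 0.5543]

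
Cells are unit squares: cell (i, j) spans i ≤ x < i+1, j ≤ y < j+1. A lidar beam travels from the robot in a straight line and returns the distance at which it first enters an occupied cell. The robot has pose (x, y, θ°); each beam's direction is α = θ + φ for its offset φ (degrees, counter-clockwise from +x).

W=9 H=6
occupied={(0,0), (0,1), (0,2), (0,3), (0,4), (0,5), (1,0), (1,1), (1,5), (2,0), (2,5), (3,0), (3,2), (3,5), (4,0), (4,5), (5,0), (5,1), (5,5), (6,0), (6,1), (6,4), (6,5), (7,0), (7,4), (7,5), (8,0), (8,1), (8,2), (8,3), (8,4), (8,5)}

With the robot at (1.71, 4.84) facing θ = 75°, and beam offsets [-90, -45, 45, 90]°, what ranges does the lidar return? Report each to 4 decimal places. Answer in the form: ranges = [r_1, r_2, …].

ranges = [6.5119, 0.3200, 0.1848, 0.6182]

beam 1: φ=-90°, α=345°
  direction (0.9659, -0.2588); cell (1,4); t to first gridline: x 0.3002, y 3.2455 (then +1.0353 / +3.8637)
    (2,4) via x @ 0.3002
    (3,4) via x @ 1.3355
    (4,4) via x @ 2.3708
    (4,3) via y @ 3.2455
    (5,3) via x @ 3.4061
    (6,3) via x @ 4.4413
    (7,3) via x @ 5.4766
    (8,3) via x @ 6.5119  # hit
  → r_1 = 6.5119
beam 2: φ=-45°, α=30°
  direction (0.8660, 0.5000); cell (1,4); t to first gridline: x 0.3349, y 0.3200 (then +1.1547 / +2.0000)
    (1,5) via y @ 0.3200  # hit
  → r_2 = 0.3200
beam 3: φ=45°, α=120°
  direction (-0.5000, 0.8660); cell (1,4); t to first gridline: x 1.4200, y 0.1848 (then +2.0000 / +1.1547)
    (1,5) via y @ 0.1848  # hit
  → r_3 = 0.1848
beam 4: φ=90°, α=165°
  direction (-0.9659, 0.2588); cell (1,4); t to first gridline: x 0.7350, y 0.6182 (then +1.0353 / +3.8637)
    (1,5) via y @ 0.6182  # hit
  → r_4 = 0.6182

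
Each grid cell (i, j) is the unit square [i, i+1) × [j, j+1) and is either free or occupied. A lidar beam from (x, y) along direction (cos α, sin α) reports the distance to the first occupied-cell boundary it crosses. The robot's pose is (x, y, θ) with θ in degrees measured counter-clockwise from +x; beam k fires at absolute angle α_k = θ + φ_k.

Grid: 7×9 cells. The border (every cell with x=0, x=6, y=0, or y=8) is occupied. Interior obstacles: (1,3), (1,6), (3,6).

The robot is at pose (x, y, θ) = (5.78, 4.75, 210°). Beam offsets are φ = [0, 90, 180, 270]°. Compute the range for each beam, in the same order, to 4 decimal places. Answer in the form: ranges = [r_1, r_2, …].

beam 1: φ=0°, α=210°
  cosα=-0.8660 sinα=-0.5000 | (5,4) | tMaxX 0.9007 tMaxY 1.5000 | tΔX 1.1547 tΔY 2.0000
    t=0.9007 [x] (4,4)
    t=1.5000 [y] (4,3)
    t=2.0554 [x] (3,3)
    t=3.2101 [x] (2,3)
    t=3.5000 [y] (2,2)
    t=4.3648 [x] (1,2)
    t=5.5000 [y] (1,1)
    t=5.5195 [x] (0,1) — stop
  → r_1 = 5.5195
beam 2: φ=90°, α=300°
  cosα=0.5000 sinα=-0.8660 | (5,4) | tMaxX 0.4400 tMaxY 0.8660 | tΔX 2.0000 tΔY 1.1547
    t=0.4400 [x] (6,4) — stop
  → r_2 = 0.4400
beam 3: φ=180°, α=30°
  cosα=0.8660 sinα=0.5000 | (5,4) | tMaxX 0.2540 tMaxY 0.5000 | tΔX 1.1547 tΔY 2.0000
    t=0.2540 [x] (6,4) — stop
  → r_3 = 0.2540
beam 4: φ=270°, α=120°
  cosα=-0.5000 sinα=0.8660 | (5,4) | tMaxX 1.5600 tMaxY 0.2887 | tΔX 2.0000 tΔY 1.1547
    t=0.2887 [y] (5,5)
    t=1.4434 [y] (5,6)
    t=1.5600 [x] (4,6)
    t=2.5981 [y] (4,7)
    t=3.5600 [x] (3,7)
    t=3.7528 [y] (3,8) — stop
  → r_4 = 3.7528

ranges = [5.5195, 0.4400, 0.2540, 3.7528]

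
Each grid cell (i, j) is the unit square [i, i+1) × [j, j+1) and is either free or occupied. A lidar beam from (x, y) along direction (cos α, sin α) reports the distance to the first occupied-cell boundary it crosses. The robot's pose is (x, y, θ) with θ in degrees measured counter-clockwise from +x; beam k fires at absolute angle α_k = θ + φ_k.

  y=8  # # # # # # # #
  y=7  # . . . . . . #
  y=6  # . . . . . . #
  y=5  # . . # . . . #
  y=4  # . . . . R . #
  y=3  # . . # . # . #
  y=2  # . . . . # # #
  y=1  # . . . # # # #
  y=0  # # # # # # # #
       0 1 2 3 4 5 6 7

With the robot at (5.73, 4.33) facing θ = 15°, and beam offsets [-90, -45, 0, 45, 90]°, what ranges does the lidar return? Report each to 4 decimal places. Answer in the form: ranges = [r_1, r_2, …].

beam 1: φ=-90°, α=285°
  dir = (cos 285°, sin 285°) = (0.2588, -0.9659); from cell (5,4)
  next x-line at t=1.0432, next y-line at t=0.3416; Δt_x=3.8637, Δt_y=1.0353
    y: enter (5,3) at t=0.3416 ← occupied
  → r_1 = 0.3416
beam 2: φ=-45°, α=330°
  dir = (cos 330°, sin 330°) = (0.8660, -0.5000); from cell (5,4)
  next x-line at t=0.3118, next y-line at t=0.6600; Δt_x=1.1547, Δt_y=2.0000
    x: enter (6,4) at t=0.3118
    y: enter (6,3) at t=0.6600
    x: enter (7,3) at t=1.4665 ← occupied
  → r_2 = 1.4665
beam 3: φ=0°, α=15°
  dir = (cos 15°, sin 15°) = (0.9659, 0.2588); from cell (5,4)
  next x-line at t=0.2795, next y-line at t=2.5887; Δt_x=1.0353, Δt_y=3.8637
    x: enter (6,4) at t=0.2795
    x: enter (7,4) at t=1.3148 ← occupied
  → r_3 = 1.3148
beam 4: φ=45°, α=60°
  dir = (cos 60°, sin 60°) = (0.5000, 0.8660); from cell (5,4)
  next x-line at t=0.5400, next y-line at t=0.7736; Δt_x=2.0000, Δt_y=1.1547
    x: enter (6,4) at t=0.5400
    y: enter (6,5) at t=0.7736
    y: enter (6,6) at t=1.9283
    x: enter (7,6) at t=2.5400 ← occupied
  → r_4 = 2.5400
beam 5: φ=90°, α=105°
  dir = (cos 105°, sin 105°) = (-0.2588, 0.9659); from cell (5,4)
  next x-line at t=2.8205, next y-line at t=0.6936; Δt_x=3.8637, Δt_y=1.0353
    y: enter (5,5) at t=0.6936
    y: enter (5,6) at t=1.7289
    y: enter (5,7) at t=2.7642
    x: enter (4,7) at t=2.8205
    y: enter (4,8) at t=3.7995 ← occupied
  → r_5 = 3.7995

ranges = [0.3416, 1.4665, 1.3148, 2.5400, 3.7995]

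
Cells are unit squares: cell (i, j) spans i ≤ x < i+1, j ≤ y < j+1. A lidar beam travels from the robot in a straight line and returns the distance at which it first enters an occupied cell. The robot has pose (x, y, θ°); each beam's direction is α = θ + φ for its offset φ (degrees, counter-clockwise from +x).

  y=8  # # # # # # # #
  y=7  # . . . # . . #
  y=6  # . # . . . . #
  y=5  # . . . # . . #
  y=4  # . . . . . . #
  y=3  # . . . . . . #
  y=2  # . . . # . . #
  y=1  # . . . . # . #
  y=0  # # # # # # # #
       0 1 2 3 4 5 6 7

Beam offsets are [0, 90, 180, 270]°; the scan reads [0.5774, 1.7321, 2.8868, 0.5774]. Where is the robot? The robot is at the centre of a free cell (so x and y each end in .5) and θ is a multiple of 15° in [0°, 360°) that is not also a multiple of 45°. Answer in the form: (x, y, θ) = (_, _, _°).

Candidates: 37 free-cell centres × 16 headings = 592 poses. Raycast each; keep the one whose scan matches to 4 dp.
  (1.5, 3.5, 255°): beam 1 = 1.9319 ≠ 0.5774 ✗
  (1.5, 4.5, 240°): beam 1 = 1.0000 ≠ 0.5774 ✗
  (1.5, 3.5, 240°): beam 1 = 1.0000 ≠ 0.5774 ✗
  (3.5, 6.5, 15°): beam 1 = 3.6235 ≠ 0.5774 ✗
  …
  (5.5, 2.5, 300°): r_1=0.5774, r_2=1.7321, r_3=2.8868, r_4=0.5774 — all match ✓
No second candidate reproduces the full scan.

(x, y, θ) = (5.5, 2.5, 300°)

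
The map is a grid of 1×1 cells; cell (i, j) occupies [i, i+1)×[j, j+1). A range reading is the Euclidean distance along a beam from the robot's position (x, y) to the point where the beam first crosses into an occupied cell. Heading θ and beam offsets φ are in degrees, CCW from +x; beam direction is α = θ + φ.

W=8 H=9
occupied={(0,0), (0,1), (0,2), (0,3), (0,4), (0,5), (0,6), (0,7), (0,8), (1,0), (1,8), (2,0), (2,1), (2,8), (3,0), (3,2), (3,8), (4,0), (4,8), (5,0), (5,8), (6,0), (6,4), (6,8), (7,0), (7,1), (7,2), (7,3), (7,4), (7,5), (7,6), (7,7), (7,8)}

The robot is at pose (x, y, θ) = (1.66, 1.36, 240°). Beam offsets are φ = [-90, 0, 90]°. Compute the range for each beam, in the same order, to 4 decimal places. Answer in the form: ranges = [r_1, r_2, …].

beam 1: φ=-90°, α=150°
  cosα=-0.8660 sinα=0.5000 | (1,1) | tMaxX 0.7621 tMaxY 1.2800 | tΔX 1.1547 tΔY 2.0000
    t=0.7621 [x] (0,1) — stop
  → r_1 = 0.7621
beam 2: φ=0°, α=240°
  cosα=-0.5000 sinα=-0.8660 | (1,1) | tMaxX 1.3200 tMaxY 0.4157 | tΔX 2.0000 tΔY 1.1547
    t=0.4157 [y] (1,0) — stop
  → r_2 = 0.4157
beam 3: φ=90°, α=330°
  cosα=0.8660 sinα=-0.5000 | (1,1) | tMaxX 0.3926 tMaxY 0.7200 | tΔX 1.1547 tΔY 2.0000
    t=0.3926 [x] (2,1) — stop
  → r_3 = 0.3926

ranges = [0.7621, 0.4157, 0.3926]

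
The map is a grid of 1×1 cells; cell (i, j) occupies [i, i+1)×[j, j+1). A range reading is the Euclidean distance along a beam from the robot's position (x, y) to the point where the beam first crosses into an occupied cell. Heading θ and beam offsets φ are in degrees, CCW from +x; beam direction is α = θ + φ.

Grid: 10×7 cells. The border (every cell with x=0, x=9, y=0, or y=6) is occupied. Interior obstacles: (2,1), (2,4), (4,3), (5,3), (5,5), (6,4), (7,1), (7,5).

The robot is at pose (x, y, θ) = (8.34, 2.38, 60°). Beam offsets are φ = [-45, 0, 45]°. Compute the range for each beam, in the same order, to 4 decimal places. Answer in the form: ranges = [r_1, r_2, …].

beam 1: φ=-45°, α=15°
  direction (0.9659, 0.2588); cell (8,2); t to first gridline: x 0.6833, y 2.3955 (then +1.0353 / +3.8637)
    (9,2) via x @ 0.6833  # hit
  → r_1 = 0.6833
beam 2: φ=0°, α=60°
  direction (0.5000, 0.8660); cell (8,2); t to first gridline: x 1.3200, y 0.7159 (then +2.0000 / +1.1547)
    (8,3) via y @ 0.7159
    (9,3) via x @ 1.3200  # hit
  → r_2 = 1.3200
beam 3: φ=45°, α=105°
  direction (-0.2588, 0.9659); cell (8,2); t to first gridline: x 1.3137, y 0.6419 (then +3.8637 / +1.0353)
    (8,3) via y @ 0.6419
    (7,3) via x @ 1.3137
    (7,4) via y @ 1.6771
    (7,5) via y @ 2.7124  # hit
  → r_3 = 2.7124

ranges = [0.6833, 1.3200, 2.7124]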